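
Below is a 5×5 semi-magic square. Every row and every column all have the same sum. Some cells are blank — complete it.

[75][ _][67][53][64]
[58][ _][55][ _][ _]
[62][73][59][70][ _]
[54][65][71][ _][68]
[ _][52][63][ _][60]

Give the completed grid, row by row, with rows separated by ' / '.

Column 3 is already complete: 67 + 55 + 59 + 71 + 63 = 315, so that is the magic constant.
Row 1: 75 + 67 + 53 + 64 + ? = 315, so (1,2) = 56.
Row 3 must total 315; the given cells sum to 264, so (3,5) = 51.
From row 4, 315 − (54 + 65 + 71 + 68) gives (4,4) = 57.
From column 1, 315 − (75 + 58 + 62 + 54) gives (5,1) = 66.
Column 2 must total 315; the given cells sum to 246, so (2,2) = 69.
The remaining cell in column 5 is (2,5) = 315 − 243 = 72.
Row 2 needs 315; the known cells sum to 254, so (2,4) = 61.
Using row 5: 66 + 52 + 63 + 60 + ? → (5,4) = 315 − 241 = 74.

75 56 67 53 64 / 58 69 55 61 72 / 62 73 59 70 51 / 54 65 71 57 68 / 66 52 63 74 60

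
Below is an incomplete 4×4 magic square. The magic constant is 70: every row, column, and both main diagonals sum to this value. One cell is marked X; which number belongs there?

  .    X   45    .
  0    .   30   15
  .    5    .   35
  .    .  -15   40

50

Row 2 needs 70; the known cells sum to 45, so (2,2) = 25.
Using column 3: 45 + 30 + (-15) + ? → (3,3) = 70 − 60 = 10.
Column 4 must total 70; the given cells sum to 90, so (1,4) = -20.
Main diagonal needs 70; the known cells sum to 75, so (1,1) = -5.
The remaining cell in anti-diagonal is (4,1) = 70 − 15 = 55.
Row 1 needs 70; the known cells sum to 20, so (1,2) = 50.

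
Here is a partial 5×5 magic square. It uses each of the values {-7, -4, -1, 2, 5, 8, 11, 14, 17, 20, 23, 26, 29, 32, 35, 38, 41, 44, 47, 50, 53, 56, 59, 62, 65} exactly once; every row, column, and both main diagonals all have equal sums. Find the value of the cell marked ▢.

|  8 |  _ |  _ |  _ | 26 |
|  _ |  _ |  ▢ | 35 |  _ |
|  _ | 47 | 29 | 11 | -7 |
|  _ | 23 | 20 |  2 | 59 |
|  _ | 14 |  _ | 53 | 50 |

38

The 25 entries sum to 725, so each line sums to 725/5 = 145.
From row 3, 145 − (47 + 29 + 11 + (-7)) gives (3,1) = 65.
The remaining cell in row 4 is (4,1) = 145 − 104 = 41.
The remaining cell in column 4 is (1,4) = 145 − 101 = 44.
From column 5, 145 − (26 + (-7) + 59 + 50) gives (2,5) = 17.
Using main diagonal: 8 + 29 + 2 + 50 + ? → (2,2) = 145 − 89 = 56.
Anti-diagonal needs 145; the known cells sum to 113, so (5,1) = 32.
The remaining cell in row 5 is (5,3) = 145 − 149 = -4.
The remaining cell in column 1 is (2,1) = 145 − 146 = -1.
Column 2: 56 + 47 + 23 + 14 + ? = 145, so (1,2) = 5.
Using row 1: 8 + 5 + 44 + 26 + ? → (1,3) = 145 − 83 = 62.
Using row 2: -1 + 56 + 35 + 17 + ? → (2,3) = 145 − 107 = 38.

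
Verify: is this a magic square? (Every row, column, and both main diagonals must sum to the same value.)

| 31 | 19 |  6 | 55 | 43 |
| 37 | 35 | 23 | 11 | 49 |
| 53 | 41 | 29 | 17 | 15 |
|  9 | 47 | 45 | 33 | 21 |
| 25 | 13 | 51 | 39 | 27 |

No — main diagonal sums to 155 but column 3 sums to 154.

Row 1: 31 + 19 + 6 + 55 + 43 = 154.
Row 2: 37 + 35 + 23 + 11 + 49 = 155.
Row 3: 53 + 41 + 29 + 17 + 15 = 155.
Row 4: 9 + 47 + 45 + 33 + 21 = 155.
Row 5: 25 + 13 + 51 + 39 + 27 = 155.
Column 1: 31 + 37 + 53 + 9 + 25 = 155.
Column 2: 19 + 35 + 41 + 47 + 13 = 155.
Column 3: 6 + 23 + 29 + 45 + 51 = 154.
Column 4: 55 + 11 + 17 + 33 + 39 = 155.
Column 5: 43 + 49 + 15 + 21 + 27 = 155.
Main diagonal: 31 + 35 + 29 + 33 + 27 = 155.
Anti-diagonal: 43 + 11 + 29 + 47 + 25 = 155.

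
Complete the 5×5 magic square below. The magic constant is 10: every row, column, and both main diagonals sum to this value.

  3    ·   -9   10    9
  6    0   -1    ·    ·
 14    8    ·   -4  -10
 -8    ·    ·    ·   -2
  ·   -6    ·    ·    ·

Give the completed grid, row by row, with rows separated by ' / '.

Using row 1: 3 + (-9) + 10 + 9 + ? → (1,2) = 10 − 13 = -3.
Using row 3: 14 + 8 + (-4) + (-10) + ? → (3,3) = 10 − 8 = 2.
The remaining cell in column 1 is (5,1) = 10 − 15 = -5.
Column 2: -3 + 0 + 8 + (-6) + ? = 10, so (4,2) = 11.
The remaining cell in anti-diagonal is (2,4) = 10 − 17 = -7.
From row 2, 10 − (6 + 0 + (-1) + (-7)) gives (2,5) = 12.
The remaining cell in column 5 is (5,5) = 10 − 9 = 1.
Using main diagonal: 3 + 0 + 2 + 1 + ? → (4,4) = 10 − 6 = 4.
Row 4 needs 10; the known cells sum to 5, so (4,3) = 5.
Column 3 must total 10; the given cells sum to -3, so (5,3) = 13.
The remaining cell in column 4 is (5,4) = 10 − 3 = 7.

3 -3 -9 10 9 / 6 0 -1 -7 12 / 14 8 2 -4 -10 / -8 11 5 4 -2 / -5 -6 13 7 1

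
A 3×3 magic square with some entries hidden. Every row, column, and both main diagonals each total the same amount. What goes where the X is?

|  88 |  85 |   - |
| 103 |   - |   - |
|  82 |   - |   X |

94

Column 1 is complete and sums to 273; that is the magic constant.
Row 1: 88 + 85 + ? = 273, so (1,3) = 100.
The remaining cell in anti-diagonal is (2,2) = 273 − 182 = 91.
From row 2, 273 − (103 + 91) gives (2,3) = 79.
Column 2 must total 273; the given cells sum to 176, so (3,2) = 97.
The remaining cell in column 3 is (3,3) = 273 − 179 = 94.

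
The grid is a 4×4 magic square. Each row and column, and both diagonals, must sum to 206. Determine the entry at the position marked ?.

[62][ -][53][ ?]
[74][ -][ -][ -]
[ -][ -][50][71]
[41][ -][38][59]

Row 4 must total 206; the given cells sum to 138, so (4,2) = 68.
From column 1, 206 − (62 + 74 + 41) gives (3,1) = 29.
Using column 3: 53 + 50 + 38 + ? → (2,3) = 206 − 141 = 65.
The remaining cell in main diagonal is (2,2) = 206 − 171 = 35.
Using row 2: 74 + 35 + 65 + ? → (2,4) = 206 − 174 = 32.
Using row 3: 29 + 50 + 71 + ? → (3,2) = 206 − 150 = 56.
The remaining cell in column 2 is (1,2) = 206 − 159 = 47.
From column 4, 206 − (32 + 71 + 59) gives (1,4) = 44.

44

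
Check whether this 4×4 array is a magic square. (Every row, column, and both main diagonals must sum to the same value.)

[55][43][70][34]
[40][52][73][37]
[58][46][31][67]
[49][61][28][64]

Yes

Row 1: 55 + 43 + 70 + 34 = 202.
Row 2: 40 + 52 + 73 + 37 = 202.
Row 3: 58 + 46 + 31 + 67 = 202.
Row 4: 49 + 61 + 28 + 64 = 202.
Column 1: 55 + 40 + 58 + 49 = 202.
Column 2: 43 + 52 + 46 + 61 = 202.
Column 3: 70 + 73 + 31 + 28 = 202.
Column 4: 34 + 37 + 67 + 64 = 202.
Main diagonal: 55 + 52 + 31 + 64 = 202.
Anti-diagonal: 34 + 73 + 46 + 49 = 202.
All lines sum to 202.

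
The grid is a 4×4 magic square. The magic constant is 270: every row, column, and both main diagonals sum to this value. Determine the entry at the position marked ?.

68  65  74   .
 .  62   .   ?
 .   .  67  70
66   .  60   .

64

From row 1, 270 − (68 + 65 + 74) gives (1,4) = 63.
Using column 3: 74 + 67 + 60 + ? → (2,3) = 270 − 201 = 69.
Main diagonal must total 270; the given cells sum to 197, so (4,4) = 73.
From anti-diagonal, 270 − (63 + 69 + 66) gives (3,2) = 72.
Row 3 must total 270; the given cells sum to 209, so (3,1) = 61.
Row 4 needs 270; the known cells sum to 199, so (4,2) = 71.
Column 1 must total 270; the given cells sum to 195, so (2,1) = 75.
Column 4: 63 + 70 + 73 + ? = 270, so (2,4) = 64.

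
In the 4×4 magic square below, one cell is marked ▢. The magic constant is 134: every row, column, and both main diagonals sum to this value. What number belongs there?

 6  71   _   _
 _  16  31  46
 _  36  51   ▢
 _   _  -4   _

26

Using row 2: 16 + 31 + 46 + ? → (2,1) = 134 − 93 = 41.
Column 2 must total 134; the given cells sum to 123, so (4,2) = 11.
Column 3 needs 134; the known cells sum to 78, so (1,3) = 56.
Main diagonal needs 134; the known cells sum to 73, so (4,4) = 61.
From row 1, 134 − (6 + 71 + 56) gives (1,4) = 1.
Row 4: 11 + (-4) + 61 + ? = 134, so (4,1) = 66.
Column 1 needs 134; the known cells sum to 113, so (3,1) = 21.
From column 4, 134 − (1 + 46 + 61) gives (3,4) = 26.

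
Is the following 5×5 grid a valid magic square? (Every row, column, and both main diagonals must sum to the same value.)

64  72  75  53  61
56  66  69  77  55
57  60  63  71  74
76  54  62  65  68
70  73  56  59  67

No — row 1 sums to 325 but row 2 sums to 323.

Row 1: 64 + 72 + 75 + 53 + 61 = 325.
Row 2: 56 + 66 + 69 + 77 + 55 = 323.
Row 3: 57 + 60 + 63 + 71 + 74 = 325.
Row 4: 76 + 54 + 62 + 65 + 68 = 325.
Row 5: 70 + 73 + 56 + 59 + 67 = 325.
Column 1: 64 + 56 + 57 + 76 + 70 = 323.
Column 2: 72 + 66 + 60 + 54 + 73 = 325.
Column 3: 75 + 69 + 63 + 62 + 56 = 325.
Column 4: 53 + 77 + 71 + 65 + 59 = 325.
Column 5: 61 + 55 + 74 + 68 + 67 = 325.
Main diagonal: 64 + 66 + 63 + 65 + 67 = 325.
Anti-diagonal: 61 + 77 + 63 + 54 + 70 = 325.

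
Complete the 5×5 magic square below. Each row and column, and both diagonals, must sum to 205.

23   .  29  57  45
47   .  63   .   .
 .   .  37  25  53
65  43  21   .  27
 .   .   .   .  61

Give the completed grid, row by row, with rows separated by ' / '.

23 51 29 57 45 / 47 35 63 41 19 / 31 59 37 25 53 / 65 43 21 49 27 / 39 17 55 33 61

The remaining cell in row 1 is (1,2) = 205 − 154 = 51.
Using row 4: 65 + 43 + 21 + 27 + ? → (4,4) = 205 − 156 = 49.
Column 3: 29 + 63 + 37 + 21 + ? = 205, so (5,3) = 55.
Using column 5: 45 + 53 + 27 + 61 + ? → (2,5) = 205 − 186 = 19.
Main diagonal must total 205; the given cells sum to 170, so (2,2) = 35.
Row 2 needs 205; the known cells sum to 164, so (2,4) = 41.
Column 4 must total 205; the given cells sum to 172, so (5,4) = 33.
From anti-diagonal, 205 − (45 + 41 + 37 + 43) gives (5,1) = 39.
Row 5: 39 + 55 + 33 + 61 + ? = 205, so (5,2) = 17.
From column 1, 205 − (23 + 47 + 65 + 39) gives (3,1) = 31.
Column 2: 51 + 35 + 43 + 17 + ? = 205, so (3,2) = 59.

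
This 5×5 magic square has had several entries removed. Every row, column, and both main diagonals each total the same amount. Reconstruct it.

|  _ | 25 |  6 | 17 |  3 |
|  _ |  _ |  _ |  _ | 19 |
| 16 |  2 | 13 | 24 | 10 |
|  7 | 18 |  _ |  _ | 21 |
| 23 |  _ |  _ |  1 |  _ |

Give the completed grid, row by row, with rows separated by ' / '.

Row 3 is already complete: 16 + 2 + 13 + 24 + 10 = 65, so that is the magic constant.
Using row 1: 25 + 6 + 17 + 3 + ? → (1,1) = 65 − 51 = 14.
Column 1 must total 65; the given cells sum to 60, so (2,1) = 5.
Using column 5: 3 + 19 + 10 + 21 + ? → (5,5) = 65 − 53 = 12.
Anti-diagonal must total 65; the given cells sum to 57, so (2,4) = 8.
Column 4 must total 65; the given cells sum to 50, so (4,4) = 15.
Main diagonal must total 65; the given cells sum to 54, so (2,2) = 11.
The remaining cell in row 2 is (2,3) = 65 − 43 = 22.
Using row 4: 7 + 18 + 15 + 21 + ? → (4,3) = 65 − 61 = 4.
Column 2 must total 65; the given cells sum to 56, so (5,2) = 9.
Column 3: 6 + 22 + 13 + 4 + ? = 65, so (5,3) = 20.

14 25 6 17 3 / 5 11 22 8 19 / 16 2 13 24 10 / 7 18 4 15 21 / 23 9 20 1 12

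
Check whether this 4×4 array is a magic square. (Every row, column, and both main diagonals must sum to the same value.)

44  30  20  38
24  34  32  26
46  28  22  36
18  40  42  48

Row 1: 44 + 30 + 20 + 38 = 132.
Row 2: 24 + 34 + 32 + 26 = 116.
Row 3: 46 + 28 + 22 + 36 = 132.
Row 4: 18 + 40 + 42 + 48 = 148.
Column 1: 44 + 24 + 46 + 18 = 132.
Column 2: 30 + 34 + 28 + 40 = 132.
Column 3: 20 + 32 + 22 + 42 = 116.
Column 4: 38 + 26 + 36 + 48 = 148.
Main diagonal: 44 + 34 + 22 + 48 = 148.
Anti-diagonal: 38 + 32 + 28 + 18 = 116.

No — column 1 sums to 132 but column 4 sums to 148.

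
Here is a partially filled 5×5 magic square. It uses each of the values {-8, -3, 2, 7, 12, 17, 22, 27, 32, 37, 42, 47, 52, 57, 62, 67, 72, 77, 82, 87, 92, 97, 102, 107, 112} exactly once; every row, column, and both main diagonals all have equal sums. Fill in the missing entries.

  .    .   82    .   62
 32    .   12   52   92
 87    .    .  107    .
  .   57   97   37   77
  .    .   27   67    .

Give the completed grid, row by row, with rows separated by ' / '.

102 17 82 -3 62 / 32 72 12 52 92 / 87 2 42 107 22 / -8 57 97 37 77 / 47 112 27 67 7

The 25 entries sum to 1300, so each line sums to 1300/5 = 260.
Row 2 needs 260; the known cells sum to 188, so (2,2) = 72.
Row 4: 57 + 97 + 37 + 77 + ? = 260, so (4,1) = -8.
The remaining cell in column 3 is (3,3) = 260 − 218 = 42.
Column 4: 52 + 107 + 37 + 67 + ? = 260, so (1,4) = -3.
Anti-diagonal needs 260; the known cells sum to 213, so (5,1) = 47.
The remaining cell in column 1 is (1,1) = 260 − 158 = 102.
Main diagonal needs 260; the known cells sum to 253, so (5,5) = 7.
Using row 1: 102 + 82 + (-3) + 62 + ? → (1,2) = 260 − 243 = 17.
Row 5: 47 + 27 + 67 + 7 + ? = 260, so (5,2) = 112.
The remaining cell in column 2 is (3,2) = 260 − 258 = 2.
Column 5 needs 260; the known cells sum to 238, so (3,5) = 22.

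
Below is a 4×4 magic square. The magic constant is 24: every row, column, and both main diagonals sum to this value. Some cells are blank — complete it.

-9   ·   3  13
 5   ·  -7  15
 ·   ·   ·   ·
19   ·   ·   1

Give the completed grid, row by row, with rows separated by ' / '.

The remaining cell in row 1 is (1,2) = 24 − 7 = 17.
Row 2: 5 + (-7) + 15 + ? = 24, so (2,2) = 11.
Column 1 needs 24; the known cells sum to 15, so (3,1) = 9.
The remaining cell in column 4 is (3,4) = 24 − 29 = -5.
Using main diagonal: -9 + 11 + 1 + ? → (3,3) = 24 − 3 = 21.
Anti-diagonal: 13 + (-7) + 19 + ? = 24, so (3,2) = -1.
Column 2: 17 + 11 + (-1) + ? = 24, so (4,2) = -3.
Column 3: 3 + (-7) + 21 + ? = 24, so (4,3) = 7.

-9 17 3 13 / 5 11 -7 15 / 9 -1 21 -5 / 19 -3 7 1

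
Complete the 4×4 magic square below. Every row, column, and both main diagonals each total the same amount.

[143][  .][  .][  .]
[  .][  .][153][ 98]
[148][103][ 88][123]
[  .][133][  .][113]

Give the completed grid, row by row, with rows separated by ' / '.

Row 3 is already complete: 148 + 103 + 88 + 123 = 462, so that is the magic constant.
Column 4: 98 + 123 + 113 + ? = 462, so (1,4) = 128.
From main diagonal, 462 − (143 + 88 + 113) gives (2,2) = 118.
Anti-diagonal must total 462; the given cells sum to 384, so (4,1) = 78.
Row 2 needs 462; the known cells sum to 369, so (2,1) = 93.
Row 4 must total 462; the given cells sum to 324, so (4,3) = 138.
Column 2 must total 462; the given cells sum to 354, so (1,2) = 108.
The remaining cell in column 3 is (1,3) = 462 − 379 = 83.

143 108 83 128 / 93 118 153 98 / 148 103 88 123 / 78 133 138 113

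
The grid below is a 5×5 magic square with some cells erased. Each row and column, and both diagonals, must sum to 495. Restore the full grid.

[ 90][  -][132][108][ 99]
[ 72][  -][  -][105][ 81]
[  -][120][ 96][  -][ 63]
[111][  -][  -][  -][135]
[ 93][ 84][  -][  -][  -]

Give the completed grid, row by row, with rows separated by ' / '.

90 66 132 108 99 / 72 123 114 105 81 / 129 120 96 87 63 / 111 102 78 69 135 / 93 84 75 126 117

Using row 1: 90 + 132 + 108 + 99 + ? → (1,2) = 495 − 429 = 66.
Column 1 must total 495; the given cells sum to 366, so (3,1) = 129.
From column 5, 495 − (99 + 81 + 63 + 135) gives (5,5) = 117.
The remaining cell in anti-diagonal is (4,2) = 495 − 393 = 102.
Row 3 must total 495; the given cells sum to 408, so (3,4) = 87.
From column 2, 495 − (66 + 120 + 102 + 84) gives (2,2) = 123.
From main diagonal, 495 − (90 + 123 + 96 + 117) gives (4,4) = 69.
Row 2: 72 + 123 + 105 + 81 + ? = 495, so (2,3) = 114.
Using row 4: 111 + 102 + 69 + 135 + ? → (4,3) = 495 − 417 = 78.
Column 3 must total 495; the given cells sum to 420, so (5,3) = 75.
Column 4 must total 495; the given cells sum to 369, so (5,4) = 126.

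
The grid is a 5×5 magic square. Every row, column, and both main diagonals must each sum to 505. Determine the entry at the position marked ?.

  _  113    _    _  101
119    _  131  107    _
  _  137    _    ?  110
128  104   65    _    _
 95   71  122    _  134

Using row 5: 95 + 71 + 122 + 134 + ? → (5,4) = 505 − 422 = 83.
Using column 2: 113 + 137 + 104 + 71 + ? → (2,2) = 505 − 425 = 80.
The remaining cell in anti-diagonal is (3,3) = 505 − 407 = 98.
The remaining cell in row 2 is (2,5) = 505 − 437 = 68.
Column 3: 131 + 98 + 65 + 122 + ? = 505, so (1,3) = 89.
Column 5 needs 505; the known cells sum to 413, so (4,5) = 92.
From row 4, 505 − (128 + 104 + 65 + 92) gives (4,4) = 116.
Main diagonal needs 505; the known cells sum to 428, so (1,1) = 77.
The remaining cell in row 1 is (1,4) = 505 − 380 = 125.
From column 1, 505 − (77 + 119 + 128 + 95) gives (3,1) = 86.
The remaining cell in column 4 is (3,4) = 505 − 431 = 74.

74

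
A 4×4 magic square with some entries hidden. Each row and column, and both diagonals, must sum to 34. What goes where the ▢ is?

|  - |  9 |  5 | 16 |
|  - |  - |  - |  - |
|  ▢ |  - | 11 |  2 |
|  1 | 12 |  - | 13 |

Row 1 needs 34; the known cells sum to 30, so (1,1) = 4.
Row 4 needs 34; the known cells sum to 26, so (4,3) = 8.
Column 3: 5 + 11 + 8 + ? = 34, so (2,3) = 10.
The remaining cell in column 4 is (2,4) = 34 − 31 = 3.
From main diagonal, 34 − (4 + 11 + 13) gives (2,2) = 6.
From anti-diagonal, 34 − (16 + 10 + 1) gives (3,2) = 7.
Using row 2: 6 + 10 + 3 + ? → (2,1) = 34 − 19 = 15.
Using row 3: 7 + 11 + 2 + ? → (3,1) = 34 − 20 = 14.

14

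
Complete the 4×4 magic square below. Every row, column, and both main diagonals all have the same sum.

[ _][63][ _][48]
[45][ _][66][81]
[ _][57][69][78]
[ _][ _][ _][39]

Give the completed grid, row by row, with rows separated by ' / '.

Column 4 is already complete: 48 + 81 + 78 + 39 = 246, so that is the magic constant.
Using row 2: 45 + 66 + 81 + ? → (2,2) = 246 − 192 = 54.
From row 3, 246 − (57 + 69 + 78) gives (3,1) = 42.
From column 2, 246 − (63 + 54 + 57) gives (4,2) = 72.
From main diagonal, 246 − (54 + 69 + 39) gives (1,1) = 84.
Anti-diagonal must total 246; the given cells sum to 171, so (4,1) = 75.
Using row 1: 84 + 63 + 48 + ? → (1,3) = 246 − 195 = 51.
Row 4 needs 246; the known cells sum to 186, so (4,3) = 60.

84 63 51 48 / 45 54 66 81 / 42 57 69 78 / 75 72 60 39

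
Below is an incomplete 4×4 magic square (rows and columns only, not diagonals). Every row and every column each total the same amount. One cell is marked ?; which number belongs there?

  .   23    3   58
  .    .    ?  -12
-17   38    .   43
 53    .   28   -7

33

Column 4 is complete and sums to 82; that is the magic constant.
From row 1, 82 − (23 + 3 + 58) gives (1,1) = -2.
Row 3: -17 + 38 + 43 + ? = 82, so (3,3) = 18.
Row 4: 53 + 28 + (-7) + ? = 82, so (4,2) = 8.
From column 1, 82 − (-2 + (-17) + 53) gives (2,1) = 48.
From column 2, 82 − (23 + 38 + 8) gives (2,2) = 13.
Column 3 needs 82; the known cells sum to 49, so (2,3) = 33.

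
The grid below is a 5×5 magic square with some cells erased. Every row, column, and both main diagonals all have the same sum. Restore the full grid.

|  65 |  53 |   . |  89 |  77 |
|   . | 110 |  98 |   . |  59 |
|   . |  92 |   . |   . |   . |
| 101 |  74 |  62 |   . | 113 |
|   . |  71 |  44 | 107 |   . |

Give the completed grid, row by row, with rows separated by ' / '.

65 53 116 89 77 / 47 110 98 86 59 / 104 92 80 68 56 / 101 74 62 50 113 / 83 71 44 107 95

Column 2 is already complete: 53 + 110 + 92 + 74 + 71 = 400, so that is the magic constant.
Row 1: 65 + 53 + 89 + 77 + ? = 400, so (1,3) = 116.
From row 4, 400 − (101 + 74 + 62 + 113) gives (4,4) = 50.
The remaining cell in column 3 is (3,3) = 400 − 320 = 80.
Main diagonal: 65 + 110 + 80 + 50 + ? = 400, so (5,5) = 95.
Row 5: 71 + 44 + 107 + 95 + ? = 400, so (5,1) = 83.
Column 5 needs 400; the known cells sum to 344, so (3,5) = 56.
Anti-diagonal must total 400; the given cells sum to 314, so (2,4) = 86.
The remaining cell in row 2 is (2,1) = 400 − 353 = 47.
Column 1 must total 400; the given cells sum to 296, so (3,1) = 104.
Column 4 needs 400; the known cells sum to 332, so (3,4) = 68.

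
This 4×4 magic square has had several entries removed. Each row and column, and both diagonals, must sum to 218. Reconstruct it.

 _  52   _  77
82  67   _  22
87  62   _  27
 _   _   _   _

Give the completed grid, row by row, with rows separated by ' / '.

17 52 72 77 / 82 67 47 22 / 87 62 42 27 / 32 37 57 92

From row 2, 218 − (82 + 67 + 22) gives (2,3) = 47.
Row 3: 87 + 62 + 27 + ? = 218, so (3,3) = 42.
Column 2 must total 218; the given cells sum to 181, so (4,2) = 37.
Column 4 needs 218; the known cells sum to 126, so (4,4) = 92.
Main diagonal needs 218; the known cells sum to 201, so (1,1) = 17.
Using anti-diagonal: 77 + 47 + 62 + ? → (4,1) = 218 − 186 = 32.
Row 1: 17 + 52 + 77 + ? = 218, so (1,3) = 72.
Using row 4: 32 + 37 + 92 + ? → (4,3) = 218 − 161 = 57.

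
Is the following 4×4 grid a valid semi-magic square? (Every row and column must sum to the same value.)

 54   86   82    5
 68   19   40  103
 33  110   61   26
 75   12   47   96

Row 1: 54 + 86 + 82 + 5 = 227.
Row 2: 68 + 19 + 40 + 103 = 230.
Row 3: 33 + 110 + 61 + 26 = 230.
Row 4: 75 + 12 + 47 + 96 = 230.
Column 1: 54 + 68 + 33 + 75 = 230.
Column 2: 86 + 19 + 110 + 12 = 227.
Column 3: 82 + 40 + 61 + 47 = 230.
Column 4: 5 + 103 + 26 + 96 = 230.

No — column 1 sums to 230 but row 1 sums to 227.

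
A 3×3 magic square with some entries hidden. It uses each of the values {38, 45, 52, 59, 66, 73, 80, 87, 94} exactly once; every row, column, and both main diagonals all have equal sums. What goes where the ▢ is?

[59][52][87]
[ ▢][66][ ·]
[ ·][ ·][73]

94

The 9 entries sum to 594, so each line sums to 594/3 = 198.
Column 2 must total 198; the given cells sum to 118, so (3,2) = 80.
Column 3: 87 + 73 + ? = 198, so (2,3) = 38.
Anti-diagonal needs 198; the known cells sum to 153, so (3,1) = 45.
Row 2 must total 198; the given cells sum to 104, so (2,1) = 94.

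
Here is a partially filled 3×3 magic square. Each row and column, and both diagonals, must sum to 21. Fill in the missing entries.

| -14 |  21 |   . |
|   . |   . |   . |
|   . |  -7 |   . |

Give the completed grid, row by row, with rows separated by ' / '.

-14 21 14 / 35 7 -21 / 0 -7 28

Row 1 must total 21; the given cells sum to 7, so (1,3) = 14.
The remaining cell in column 2 is (2,2) = 21 − 14 = 7.
Main diagonal needs 21; the known cells sum to -7, so (3,3) = 28.
Anti-diagonal: 14 + 7 + ? = 21, so (3,1) = 0.
The remaining cell in column 1 is (2,1) = 21 − (-14) = 35.
From column 3, 21 − (14 + 28) gives (2,3) = -21.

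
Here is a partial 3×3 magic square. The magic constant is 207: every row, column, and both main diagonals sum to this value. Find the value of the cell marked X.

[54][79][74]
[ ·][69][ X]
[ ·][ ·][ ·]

49

Column 2: 79 + 69 + ? = 207, so (3,2) = 59.
Main diagonal must total 207; the given cells sum to 123, so (3,3) = 84.
Anti-diagonal needs 207; the known cells sum to 143, so (3,1) = 64.
Column 1 needs 207; the known cells sum to 118, so (2,1) = 89.
Column 3 needs 207; the known cells sum to 158, so (2,3) = 49.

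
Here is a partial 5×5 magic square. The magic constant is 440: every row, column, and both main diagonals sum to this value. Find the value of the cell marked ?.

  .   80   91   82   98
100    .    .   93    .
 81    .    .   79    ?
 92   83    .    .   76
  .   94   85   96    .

Using row 1: 80 + 91 + 82 + 98 + ? → (1,1) = 440 − 351 = 89.
Column 1: 89 + 100 + 81 + 92 + ? = 440, so (5,1) = 78.
Column 4 needs 440; the known cells sum to 350, so (4,4) = 90.
Anti-diagonal needs 440; the known cells sum to 352, so (3,3) = 88.
Row 4 needs 440; the known cells sum to 341, so (4,3) = 99.
The remaining cell in row 5 is (5,5) = 440 − 353 = 87.
Column 3 needs 440; the known cells sum to 363, so (2,3) = 77.
From main diagonal, 440 − (89 + 88 + 90 + 87) gives (2,2) = 86.
Row 2 needs 440; the known cells sum to 356, so (2,5) = 84.
Using column 2: 80 + 86 + 83 + 94 + ? → (3,2) = 440 − 343 = 97.
Column 5 needs 440; the known cells sum to 345, so (3,5) = 95.

95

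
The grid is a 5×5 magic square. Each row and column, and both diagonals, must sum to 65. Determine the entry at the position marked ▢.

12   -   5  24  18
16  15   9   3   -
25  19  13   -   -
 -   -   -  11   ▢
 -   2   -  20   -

The remaining cell in row 1 is (1,2) = 65 − 59 = 6.
Row 2 needs 65; the known cells sum to 43, so (2,5) = 22.
Column 2 needs 65; the known cells sum to 42, so (4,2) = 23.
From column 4, 65 − (24 + 3 + 11 + 20) gives (3,4) = 7.
Main diagonal must total 65; the given cells sum to 51, so (5,5) = 14.
Anti-diagonal must total 65; the given cells sum to 57, so (5,1) = 8.
Row 3: 25 + 19 + 13 + 7 + ? = 65, so (3,5) = 1.
From row 5, 65 − (8 + 2 + 20 + 14) gives (5,3) = 21.
From column 1, 65 − (12 + 16 + 25 + 8) gives (4,1) = 4.
Column 3 needs 65; the known cells sum to 48, so (4,3) = 17.
Column 5 must total 65; the given cells sum to 55, so (4,5) = 10.

10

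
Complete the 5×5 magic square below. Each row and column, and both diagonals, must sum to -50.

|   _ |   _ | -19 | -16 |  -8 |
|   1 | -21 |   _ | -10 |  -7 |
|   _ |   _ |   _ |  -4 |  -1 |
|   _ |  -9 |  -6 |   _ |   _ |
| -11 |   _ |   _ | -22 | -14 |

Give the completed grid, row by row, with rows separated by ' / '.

Row 2: 1 + (-21) + (-10) + (-7) + ? = -50, so (2,3) = -13.
Column 4: -16 + (-10) + (-4) + (-22) + ? = -50, so (4,4) = 2.
Column 5 needs -50; the known cells sum to -30, so (4,5) = -20.
Anti-diagonal: -8 + (-10) + (-9) + (-11) + ? = -50, so (3,3) = -12.
Row 4 must total -50; the given cells sum to -33, so (4,1) = -17.
The remaining cell in column 3 is (5,3) = -50 − (-50) = 0.
Main diagonal must total -50; the given cells sum to -45, so (1,1) = -5.
Row 1 needs -50; the known cells sum to -48, so (1,2) = -2.
From row 5, -50 − (-11 + 0 + (-22) + (-14)) gives (5,2) = -3.
Using column 1: -5 + 1 + (-17) + (-11) + ? → (3,1) = -50 − (-32) = -18.
Column 2 must total -50; the given cells sum to -35, so (3,2) = -15.

-5 -2 -19 -16 -8 / 1 -21 -13 -10 -7 / -18 -15 -12 -4 -1 / -17 -9 -6 2 -20 / -11 -3 0 -22 -14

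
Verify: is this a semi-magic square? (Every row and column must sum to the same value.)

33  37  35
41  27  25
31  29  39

Row 1: 33 + 37 + 35 = 105.
Row 2: 41 + 27 + 25 = 93.
Row 3: 31 + 29 + 39 = 99.
Column 1: 33 + 41 + 31 = 105.
Column 2: 37 + 27 + 29 = 93.
Column 3: 35 + 25 + 39 = 99.

No — column 1 sums to 105 but column 2 sums to 93.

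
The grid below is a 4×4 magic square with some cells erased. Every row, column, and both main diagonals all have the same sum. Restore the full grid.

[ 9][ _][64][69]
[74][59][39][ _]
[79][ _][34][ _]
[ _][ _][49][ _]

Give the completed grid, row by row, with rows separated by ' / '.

9 44 64 69 / 74 59 39 14 / 79 54 34 19 / 24 29 49 84

Column 3 is already complete: 64 + 39 + 34 + 49 = 186, so that is the magic constant.
The remaining cell in row 1 is (1,2) = 186 − 142 = 44.
From row 2, 186 − (74 + 59 + 39) gives (2,4) = 14.
The remaining cell in column 1 is (4,1) = 186 − 162 = 24.
Using main diagonal: 9 + 59 + 34 + ? → (4,4) = 186 − 102 = 84.
Anti-diagonal needs 186; the known cells sum to 132, so (3,2) = 54.
The remaining cell in row 3 is (3,4) = 186 − 167 = 19.
Row 4 must total 186; the given cells sum to 157, so (4,2) = 29.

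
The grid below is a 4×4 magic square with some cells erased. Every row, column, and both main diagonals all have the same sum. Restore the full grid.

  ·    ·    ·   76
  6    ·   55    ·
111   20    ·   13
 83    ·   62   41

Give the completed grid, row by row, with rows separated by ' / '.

34 97 27 76 / 6 69 55 104 / 111 20 90 13 / 83 48 62 41

Anti-diagonal is already complete: 76 + 55 + 20 + 83 = 234, so that is the magic constant.
The remaining cell in row 3 is (3,3) = 234 − 144 = 90.
The remaining cell in row 4 is (4,2) = 234 − 186 = 48.
Column 1: 6 + 111 + 83 + ? = 234, so (1,1) = 34.
Column 3 needs 234; the known cells sum to 207, so (1,3) = 27.
Column 4 needs 234; the known cells sum to 130, so (2,4) = 104.
Main diagonal must total 234; the given cells sum to 165, so (2,2) = 69.
Row 1: 34 + 27 + 76 + ? = 234, so (1,2) = 97.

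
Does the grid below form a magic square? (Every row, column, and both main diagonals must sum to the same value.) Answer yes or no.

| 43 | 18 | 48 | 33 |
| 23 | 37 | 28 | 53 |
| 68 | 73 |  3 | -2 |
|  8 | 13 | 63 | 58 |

No — row 2 sums to 141 but column 4 sums to 142.

Row 1: 43 + 18 + 48 + 33 = 142.
Row 2: 23 + 37 + 28 + 53 = 141.
Row 3: 68 + 73 + 3 + (-2) = 142.
Row 4: 8 + 13 + 63 + 58 = 142.
Column 1: 43 + 23 + 68 + 8 = 142.
Column 2: 18 + 37 + 73 + 13 = 141.
Column 3: 48 + 28 + 3 + 63 = 142.
Column 4: 33 + 53 + (-2) + 58 = 142.
Main diagonal: 43 + 37 + 3 + 58 = 141.
Anti-diagonal: 33 + 28 + 73 + 8 = 142.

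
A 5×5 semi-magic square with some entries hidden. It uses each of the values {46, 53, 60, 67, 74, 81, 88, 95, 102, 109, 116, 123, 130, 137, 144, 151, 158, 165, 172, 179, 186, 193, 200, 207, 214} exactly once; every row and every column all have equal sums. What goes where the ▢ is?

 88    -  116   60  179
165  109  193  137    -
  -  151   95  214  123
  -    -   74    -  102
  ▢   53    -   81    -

The 25 entries sum to 3250, so each line sums to 3250/5 = 650.
Row 1 must total 650; the given cells sum to 443, so (1,2) = 207.
Row 2: 165 + 109 + 193 + 137 + ? = 650, so (2,5) = 46.
From row 3, 650 − (151 + 95 + 214 + 123) gives (3,1) = 67.
Using column 2: 207 + 109 + 151 + 53 + ? → (4,2) = 650 − 520 = 130.
Column 3 must total 650; the given cells sum to 478, so (5,3) = 172.
The remaining cell in column 4 is (4,4) = 650 − 492 = 158.
Column 5 must total 650; the given cells sum to 450, so (5,5) = 200.
Row 4 needs 650; the known cells sum to 464, so (4,1) = 186.
Row 5 needs 650; the known cells sum to 506, so (5,1) = 144.

144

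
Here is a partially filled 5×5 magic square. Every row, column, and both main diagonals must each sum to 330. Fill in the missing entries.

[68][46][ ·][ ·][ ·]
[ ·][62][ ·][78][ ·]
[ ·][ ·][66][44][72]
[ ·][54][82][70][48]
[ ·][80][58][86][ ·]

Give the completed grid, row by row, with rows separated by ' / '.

From row 4, 330 − (54 + 82 + 70 + 48) gives (4,1) = 76.
From column 2, 330 − (46 + 62 + 54 + 80) gives (3,2) = 88.
From column 4, 330 − (78 + 44 + 70 + 86) gives (1,4) = 52.
Using main diagonal: 68 + 62 + 66 + 70 + ? → (5,5) = 330 − 266 = 64.
Row 3 needs 330; the known cells sum to 270, so (3,1) = 60.
Row 5 needs 330; the known cells sum to 288, so (5,1) = 42.
Using column 1: 68 + 60 + 76 + 42 + ? → (2,1) = 330 − 246 = 84.
The remaining cell in anti-diagonal is (1,5) = 330 − 240 = 90.
Row 1: 68 + 46 + 52 + 90 + ? = 330, so (1,3) = 74.
Column 3: 74 + 66 + 82 + 58 + ? = 330, so (2,3) = 50.
Column 5 needs 330; the known cells sum to 274, so (2,5) = 56.

68 46 74 52 90 / 84 62 50 78 56 / 60 88 66 44 72 / 76 54 82 70 48 / 42 80 58 86 64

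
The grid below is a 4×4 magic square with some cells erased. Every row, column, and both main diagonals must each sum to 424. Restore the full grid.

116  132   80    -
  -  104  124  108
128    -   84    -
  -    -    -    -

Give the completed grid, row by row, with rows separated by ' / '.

From row 1, 424 − (116 + 132 + 80) gives (1,4) = 96.
Row 2 needs 424; the known cells sum to 336, so (2,1) = 88.
Using column 1: 116 + 88 + 128 + ? → (4,1) = 424 − 332 = 92.
From column 3, 424 − (80 + 124 + 84) gives (4,3) = 136.
From main diagonal, 424 − (116 + 104 + 84) gives (4,4) = 120.
Anti-diagonal needs 424; the known cells sum to 312, so (3,2) = 112.
From row 3, 424 − (128 + 112 + 84) gives (3,4) = 100.
From row 4, 424 − (92 + 136 + 120) gives (4,2) = 76.

116 132 80 96 / 88 104 124 108 / 128 112 84 100 / 92 76 136 120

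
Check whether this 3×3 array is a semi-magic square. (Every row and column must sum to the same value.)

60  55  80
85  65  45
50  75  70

Yes

Row 1: 60 + 55 + 80 = 195.
Row 2: 85 + 65 + 45 = 195.
Row 3: 50 + 75 + 70 = 195.
Column 1: 60 + 85 + 50 = 195.
Column 2: 55 + 65 + 75 = 195.
Column 3: 80 + 45 + 70 = 195.
All lines sum to 195.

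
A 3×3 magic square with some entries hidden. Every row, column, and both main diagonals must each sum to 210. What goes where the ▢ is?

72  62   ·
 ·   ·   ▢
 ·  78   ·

66

Row 1 must total 210; the given cells sum to 134, so (1,3) = 76.
Column 2 must total 210; the given cells sum to 140, so (2,2) = 70.
Main diagonal: 72 + 70 + ? = 210, so (3,3) = 68.
Anti-diagonal: 76 + 70 + ? = 210, so (3,1) = 64.
From column 1, 210 − (72 + 64) gives (2,1) = 74.
Using column 3: 76 + 68 + ? → (2,3) = 210 − 144 = 66.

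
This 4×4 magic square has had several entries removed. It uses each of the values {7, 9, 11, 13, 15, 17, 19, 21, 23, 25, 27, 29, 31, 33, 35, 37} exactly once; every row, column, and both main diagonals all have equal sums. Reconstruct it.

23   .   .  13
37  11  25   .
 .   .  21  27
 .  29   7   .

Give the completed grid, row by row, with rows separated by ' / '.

23 17 35 13 / 37 11 25 15 / 9 31 21 27 / 19 29 7 33

The 16 entries sum to 352, so each line sums to 352/4 = 88.
Using row 2: 37 + 11 + 25 + ? → (2,4) = 88 − 73 = 15.
Using column 3: 25 + 21 + 7 + ? → (1,3) = 88 − 53 = 35.
Column 4 needs 88; the known cells sum to 55, so (4,4) = 33.
Row 1 must total 88; the given cells sum to 71, so (1,2) = 17.
Row 4 must total 88; the given cells sum to 69, so (4,1) = 19.
The remaining cell in column 1 is (3,1) = 88 − 79 = 9.
The remaining cell in column 2 is (3,2) = 88 − 57 = 31.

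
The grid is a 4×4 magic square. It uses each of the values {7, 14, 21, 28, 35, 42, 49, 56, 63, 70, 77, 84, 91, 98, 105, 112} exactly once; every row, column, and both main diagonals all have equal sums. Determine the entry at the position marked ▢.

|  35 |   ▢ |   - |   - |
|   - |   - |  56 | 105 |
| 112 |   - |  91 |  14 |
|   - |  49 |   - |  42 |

98

The 16 entries sum to 952, so each line sums to 952/4 = 238.
Using row 3: 112 + 91 + 14 + ? → (3,2) = 238 − 217 = 21.
Column 4: 105 + 14 + 42 + ? = 238, so (1,4) = 77.
Main diagonal: 35 + 91 + 42 + ? = 238, so (2,2) = 70.
Using anti-diagonal: 77 + 56 + 21 + ? → (4,1) = 238 − 154 = 84.
Row 2 must total 238; the given cells sum to 231, so (2,1) = 7.
From row 4, 238 − (84 + 49 + 42) gives (4,3) = 63.
Column 2 must total 238; the given cells sum to 140, so (1,2) = 98.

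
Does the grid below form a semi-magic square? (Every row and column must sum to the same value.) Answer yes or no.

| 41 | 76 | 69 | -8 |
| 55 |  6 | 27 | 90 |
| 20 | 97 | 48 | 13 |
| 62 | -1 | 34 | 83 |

Row 1: 41 + 76 + 69 + (-8) = 178.
Row 2: 55 + 6 + 27 + 90 = 178.
Row 3: 20 + 97 + 48 + 13 = 178.
Row 4: 62 + (-1) + 34 + 83 = 178.
Column 1: 41 + 55 + 20 + 62 = 178.
Column 2: 76 + 6 + 97 + (-1) = 178.
Column 3: 69 + 27 + 48 + 34 = 178.
Column 4: -8 + 90 + 13 + 83 = 178.
All lines sum to 178.

Yes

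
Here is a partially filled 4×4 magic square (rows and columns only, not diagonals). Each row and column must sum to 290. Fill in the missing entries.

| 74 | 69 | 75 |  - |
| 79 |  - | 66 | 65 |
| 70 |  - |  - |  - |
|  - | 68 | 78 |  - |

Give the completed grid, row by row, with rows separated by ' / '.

74 69 75 72 / 79 80 66 65 / 70 73 71 76 / 67 68 78 77

Row 1 needs 290; the known cells sum to 218, so (1,4) = 72.
Row 2: 79 + 66 + 65 + ? = 290, so (2,2) = 80.
Column 1: 74 + 79 + 70 + ? = 290, so (4,1) = 67.
From column 2, 290 − (69 + 80 + 68) gives (3,2) = 73.
Column 3 must total 290; the given cells sum to 219, so (3,3) = 71.
Row 3 needs 290; the known cells sum to 214, so (3,4) = 76.
The remaining cell in row 4 is (4,4) = 290 − 213 = 77.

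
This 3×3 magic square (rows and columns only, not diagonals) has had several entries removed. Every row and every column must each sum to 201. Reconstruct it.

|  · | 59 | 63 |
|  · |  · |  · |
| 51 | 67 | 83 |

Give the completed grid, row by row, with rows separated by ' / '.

79 59 63 / 71 75 55 / 51 67 83

The remaining cell in row 1 is (1,1) = 201 − 122 = 79.
From column 1, 201 − (79 + 51) gives (2,1) = 71.
Column 2: 59 + 67 + ? = 201, so (2,2) = 75.
From column 3, 201 − (63 + 83) gives (2,3) = 55.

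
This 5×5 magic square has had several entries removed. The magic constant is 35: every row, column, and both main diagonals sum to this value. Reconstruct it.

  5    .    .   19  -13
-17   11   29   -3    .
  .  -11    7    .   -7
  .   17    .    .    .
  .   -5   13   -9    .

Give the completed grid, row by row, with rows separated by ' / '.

The remaining cell in row 2 is (2,5) = 35 − 20 = 15.
The remaining cell in column 2 is (1,2) = 35 − 12 = 23.
Anti-diagonal must total 35; the given cells sum to 8, so (5,1) = 27.
From row 1, 35 − (5 + 23 + 19 + (-13)) gives (1,3) = 1.
Using row 5: 27 + (-5) + 13 + (-9) + ? → (5,5) = 35 − 26 = 9.
Column 3 needs 35; the known cells sum to 50, so (4,3) = -15.
Using column 5: -13 + 15 + (-7) + 9 + ? → (4,5) = 35 − 4 = 31.
Main diagonal: 5 + 11 + 7 + 9 + ? = 35, so (4,4) = 3.
Row 4 must total 35; the given cells sum to 36, so (4,1) = -1.
The remaining cell in column 1 is (3,1) = 35 − 14 = 21.
From column 4, 35 − (19 + (-3) + 3 + (-9)) gives (3,4) = 25.

5 23 1 19 -13 / -17 11 29 -3 15 / 21 -11 7 25 -7 / -1 17 -15 3 31 / 27 -5 13 -9 9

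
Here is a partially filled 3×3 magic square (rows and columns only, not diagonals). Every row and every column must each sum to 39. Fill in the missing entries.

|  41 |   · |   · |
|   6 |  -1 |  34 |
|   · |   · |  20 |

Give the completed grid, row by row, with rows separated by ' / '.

From column 1, 39 − (41 + 6) gives (3,1) = -8.
Using column 3: 34 + 20 + ? → (1,3) = 39 − 54 = -15.
Row 1: 41 + (-15) + ? = 39, so (1,2) = 13.
Row 3 needs 39; the known cells sum to 12, so (3,2) = 27.

41 13 -15 / 6 -1 34 / -8 27 20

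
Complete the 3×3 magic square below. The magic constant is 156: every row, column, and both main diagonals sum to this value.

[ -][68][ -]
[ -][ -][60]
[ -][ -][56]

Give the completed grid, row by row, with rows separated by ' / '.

48 68 40 / 44 52 60 / 64 36 56

Column 3: 60 + 56 + ? = 156, so (1,3) = 40.
Using row 1: 68 + 40 + ? → (1,1) = 156 − 108 = 48.
From main diagonal, 156 − (48 + 56) gives (2,2) = 52.
Anti-diagonal must total 156; the given cells sum to 92, so (3,1) = 64.
Row 2 needs 156; the known cells sum to 112, so (2,1) = 44.
Row 3 needs 156; the known cells sum to 120, so (3,2) = 36.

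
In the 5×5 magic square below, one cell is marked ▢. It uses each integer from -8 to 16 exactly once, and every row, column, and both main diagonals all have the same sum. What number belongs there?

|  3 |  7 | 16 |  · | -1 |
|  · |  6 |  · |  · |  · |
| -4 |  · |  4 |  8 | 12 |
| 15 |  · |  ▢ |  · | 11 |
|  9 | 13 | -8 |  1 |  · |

-2

The entries are -8 through 16, which sum to 100, so each line sums to 100/5 = 20.
From row 1, 20 − (3 + 7 + 16 + (-1)) gives (1,4) = -5.
Using row 3: -4 + 4 + 8 + 12 + ? → (3,2) = 20 − 20 = 0.
Row 5 needs 20; the known cells sum to 15, so (5,5) = 5.
Column 1 must total 20; the given cells sum to 23, so (2,1) = -3.
Column 2 must total 20; the given cells sum to 26, so (4,2) = -6.
From column 5, 20 − (-1 + 12 + 11 + 5) gives (2,5) = -7.
Main diagonal: 3 + 6 + 4 + 5 + ? = 20, so (4,4) = 2.
Anti-diagonal: -1 + 4 + (-6) + 9 + ? = 20, so (2,4) = 14.
Row 2 needs 20; the known cells sum to 10, so (2,3) = 10.
Row 4: 15 + (-6) + 2 + 11 + ? = 20, so (4,3) = -2.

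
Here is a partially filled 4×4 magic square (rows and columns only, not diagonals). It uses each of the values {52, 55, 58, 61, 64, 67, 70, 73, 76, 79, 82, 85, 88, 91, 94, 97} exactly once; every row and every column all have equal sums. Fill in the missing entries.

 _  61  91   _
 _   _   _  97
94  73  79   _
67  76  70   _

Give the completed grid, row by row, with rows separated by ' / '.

82 61 91 64 / 55 88 58 97 / 94 73 79 52 / 67 76 70 85

The 16 entries sum to 1192, so each line sums to 1192/4 = 298.
From row 3, 298 − (94 + 73 + 79) gives (3,4) = 52.
From row 4, 298 − (67 + 76 + 70) gives (4,4) = 85.
From column 2, 298 − (61 + 73 + 76) gives (2,2) = 88.
Column 3: 91 + 79 + 70 + ? = 298, so (2,3) = 58.
Using column 4: 97 + 52 + 85 + ? → (1,4) = 298 − 234 = 64.
Using row 1: 61 + 91 + 64 + ? → (1,1) = 298 − 216 = 82.
Row 2 needs 298; the known cells sum to 243, so (2,1) = 55.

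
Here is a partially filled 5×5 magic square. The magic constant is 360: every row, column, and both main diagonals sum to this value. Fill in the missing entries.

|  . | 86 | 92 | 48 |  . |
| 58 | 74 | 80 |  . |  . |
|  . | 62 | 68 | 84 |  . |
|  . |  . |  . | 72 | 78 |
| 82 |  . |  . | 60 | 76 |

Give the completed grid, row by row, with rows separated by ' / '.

The remaining cell in column 4 is (2,4) = 360 − 264 = 96.
Main diagonal must total 360; the given cells sum to 290, so (1,1) = 70.
Row 1 must total 360; the given cells sum to 296, so (1,5) = 64.
Row 2: 58 + 74 + 80 + 96 + ? = 360, so (2,5) = 52.
Column 5 must total 360; the given cells sum to 270, so (3,5) = 90.
Using anti-diagonal: 64 + 96 + 68 + 82 + ? → (4,2) = 360 − 310 = 50.
The remaining cell in row 3 is (3,1) = 360 − 304 = 56.
Column 1 needs 360; the known cells sum to 266, so (4,1) = 94.
Column 2 needs 360; the known cells sum to 272, so (5,2) = 88.
From row 4, 360 − (94 + 50 + 72 + 78) gives (4,3) = 66.
The remaining cell in row 5 is (5,3) = 360 − 306 = 54.

70 86 92 48 64 / 58 74 80 96 52 / 56 62 68 84 90 / 94 50 66 72 78 / 82 88 54 60 76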